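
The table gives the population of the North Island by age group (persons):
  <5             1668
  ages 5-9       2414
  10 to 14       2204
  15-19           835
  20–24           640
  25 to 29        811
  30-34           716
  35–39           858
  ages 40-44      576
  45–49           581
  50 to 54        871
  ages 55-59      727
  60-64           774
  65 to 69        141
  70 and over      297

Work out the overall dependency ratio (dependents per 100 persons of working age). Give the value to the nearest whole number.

0–14: 1668 + 2414 + 2204 = 6286
15–64: 835 + 640 + 811 + 716 + 858 + 576 + 581 + 871 + 727 + 774 = 7389
65+: 141 + 297 = 438
Total dependency ratio = (6286 + 438) / 7389 × 100 = 6724 / 7389 × 100 = 91

Total dependency ratio: 91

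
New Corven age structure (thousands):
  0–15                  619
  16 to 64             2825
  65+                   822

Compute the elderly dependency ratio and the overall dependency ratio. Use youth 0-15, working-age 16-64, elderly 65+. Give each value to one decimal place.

Old-age dependency ratio = 822 / 2825 × 100 = 29.1
Total dependency ratio = (619 + 822) / 2825 × 100 = 1441 / 2825 × 100 = 51.0

Old-age dependency ratio: 29.1
Total dependency ratio: 51.0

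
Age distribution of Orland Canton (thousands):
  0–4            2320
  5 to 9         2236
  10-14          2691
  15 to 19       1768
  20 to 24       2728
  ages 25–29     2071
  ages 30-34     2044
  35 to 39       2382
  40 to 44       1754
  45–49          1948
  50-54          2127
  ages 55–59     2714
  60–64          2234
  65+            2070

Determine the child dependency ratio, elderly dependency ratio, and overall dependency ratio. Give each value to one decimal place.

0–14: 2320 + 2236 + 2691 = 7247
15–64: 1768 + 2728 + 2071 + 2044 + 2382 + 1754 + 1948 + 2127 + 2714 + 2234 = 21770
65+: 2070
Youth dependency ratio = 7247 / 21770 × 100 = 33.3
Old-age dependency ratio = 2070 / 21770 × 100 = 9.5
Total dependency ratio = (7247 + 2070) / 21770 × 100 = 9317 / 21770 × 100 = 42.8

Youth dependency ratio: 33.3
Old-age dependency ratio: 9.5
Total dependency ratio: 42.8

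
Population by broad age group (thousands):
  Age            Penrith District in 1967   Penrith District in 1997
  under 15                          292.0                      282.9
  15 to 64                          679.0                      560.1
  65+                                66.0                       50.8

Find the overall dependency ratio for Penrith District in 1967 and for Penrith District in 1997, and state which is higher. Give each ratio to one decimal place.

Penrith District in 1967: 52.7
Penrith District in 1997: 59.6
Higher: Penrith District in 1997

Penrith District in 1967: (292.0 + 66.0) / 679.0 × 100 = 358.0 / 679.0 × 100 = 52.7
Penrith District in 1997: (282.9 + 50.8) / 560.1 × 100 = 333.7 / 560.1 × 100 = 59.6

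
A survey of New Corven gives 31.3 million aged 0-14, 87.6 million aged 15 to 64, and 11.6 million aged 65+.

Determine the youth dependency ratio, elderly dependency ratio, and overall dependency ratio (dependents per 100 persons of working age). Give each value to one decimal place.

Youth dependency ratio: 35.7
Old-age dependency ratio: 13.2
Total dependency ratio: 49.0

Youth dependency ratio = 31.3 / 87.6 × 100 = 35.7
Old-age dependency ratio = 11.6 / 87.6 × 100 = 13.2
Total dependency ratio = (31.3 + 11.6) / 87.6 × 100 = 42.9 / 87.6 × 100 = 49.0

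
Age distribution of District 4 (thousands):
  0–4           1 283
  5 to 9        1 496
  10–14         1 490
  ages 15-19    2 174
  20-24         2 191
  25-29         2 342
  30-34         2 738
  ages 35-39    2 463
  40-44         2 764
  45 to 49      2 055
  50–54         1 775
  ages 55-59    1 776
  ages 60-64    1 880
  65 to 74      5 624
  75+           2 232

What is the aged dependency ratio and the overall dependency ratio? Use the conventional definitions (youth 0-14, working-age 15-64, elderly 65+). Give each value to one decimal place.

Old-age dependency ratio: 35.5
Total dependency ratio: 54.7

0–14: 1 283 + 1 496 + 1 490 = 4 269
15–64: 2 174 + 2 191 + 2 342 + 2 738 + 2 463 + 2 764 + 2 055 + 1 775 + 1 776 + 1 880 = 22 158
65+: 5 624 + 2 232 = 7 856
Old-age dependency ratio = 7 856 / 22 158 × 100 = 35.5
Total dependency ratio = (4 269 + 7 856) / 22 158 × 100 = 12 125 / 22 158 × 100 = 54.7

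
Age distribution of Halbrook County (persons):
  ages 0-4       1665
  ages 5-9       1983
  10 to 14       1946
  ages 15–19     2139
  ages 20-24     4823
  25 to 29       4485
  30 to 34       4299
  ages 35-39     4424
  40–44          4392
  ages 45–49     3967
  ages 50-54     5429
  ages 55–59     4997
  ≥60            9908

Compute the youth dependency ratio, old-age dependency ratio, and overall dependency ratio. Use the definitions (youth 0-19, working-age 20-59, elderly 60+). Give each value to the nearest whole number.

0–19: 1665 + 1983 + 1946 + 2139 = 7733
20–59: 4823 + 4485 + 4299 + 4424 + 4392 + 3967 + 5429 + 4997 = 36816
60+: 9908
Youth dependency ratio = 7733 / 36816 × 100 = 21
Old-age dependency ratio = 9908 / 36816 × 100 = 27
Total dependency ratio = (7733 + 9908) / 36816 × 100 = 17641 / 36816 × 100 = 48

Youth dependency ratio: 21
Old-age dependency ratio: 27
Total dependency ratio: 48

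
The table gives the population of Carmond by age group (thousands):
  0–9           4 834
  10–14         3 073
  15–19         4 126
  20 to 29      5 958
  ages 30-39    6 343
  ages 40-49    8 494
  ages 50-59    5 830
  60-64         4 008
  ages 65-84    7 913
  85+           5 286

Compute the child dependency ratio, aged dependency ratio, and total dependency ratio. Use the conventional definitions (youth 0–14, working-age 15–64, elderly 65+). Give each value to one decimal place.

Youth dependency ratio: 22.7
Old-age dependency ratio: 38.0
Total dependency ratio: 60.7

0–14: 4 834 + 3 073 = 7 907
15–64: 4 126 + 5 958 + 6 343 + 8 494 + 5 830 + 4 008 = 34 759
65+: 7 913 + 5 286 = 13 199
Youth dependency ratio = 7 907 / 34 759 × 100 = 22.7
Old-age dependency ratio = 13 199 / 34 759 × 100 = 38.0
Total dependency ratio = (7 907 + 13 199) / 34 759 × 100 = 21 106 / 34 759 × 100 = 60.7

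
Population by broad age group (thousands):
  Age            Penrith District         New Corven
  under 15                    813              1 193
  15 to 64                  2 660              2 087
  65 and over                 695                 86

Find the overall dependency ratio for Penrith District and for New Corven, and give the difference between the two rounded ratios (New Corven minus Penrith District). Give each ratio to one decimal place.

Penrith District: 56.7
New Corven: 61.3
Difference: +4.6

Penrith District: (813 + 695) / 2 660 × 100 = 1 508 / 2 660 × 100 = 56.7
New Corven: (1 193 + 86) / 2 087 × 100 = 1 279 / 2 087 × 100 = 61.3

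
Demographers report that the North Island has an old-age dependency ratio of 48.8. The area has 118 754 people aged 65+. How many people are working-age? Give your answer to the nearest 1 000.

Old-age dependency ratio = elderly / working-age × 100
48.8 = 118 754 / W × 100
⇒ 243 000

Working-age: 243 000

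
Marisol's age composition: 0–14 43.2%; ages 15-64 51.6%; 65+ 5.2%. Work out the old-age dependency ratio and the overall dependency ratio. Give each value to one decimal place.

Old-age dependency ratio = 5.2 / 51.6 × 100 = 10.1
Total dependency ratio = (43.2 + 5.2) / 51.6 × 100 = 48.4 / 51.6 × 100 = 93.8

Old-age dependency ratio: 10.1
Total dependency ratio: 93.8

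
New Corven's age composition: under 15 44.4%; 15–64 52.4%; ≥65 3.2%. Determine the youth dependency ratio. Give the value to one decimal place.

Youth dependency ratio = 44.4 / 52.4 × 100 = 84.7

Youth dependency ratio: 84.7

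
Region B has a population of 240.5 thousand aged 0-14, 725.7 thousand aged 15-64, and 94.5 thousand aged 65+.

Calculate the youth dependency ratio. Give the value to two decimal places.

Youth dependency ratio = 240.5 / 725.7 × 100 = 33.14

Youth dependency ratio: 33.14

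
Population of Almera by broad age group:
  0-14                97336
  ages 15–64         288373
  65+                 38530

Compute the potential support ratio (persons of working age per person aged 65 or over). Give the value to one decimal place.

Potential support ratio = 288373 / 38530 = 7.5

Potential support ratio: 7.5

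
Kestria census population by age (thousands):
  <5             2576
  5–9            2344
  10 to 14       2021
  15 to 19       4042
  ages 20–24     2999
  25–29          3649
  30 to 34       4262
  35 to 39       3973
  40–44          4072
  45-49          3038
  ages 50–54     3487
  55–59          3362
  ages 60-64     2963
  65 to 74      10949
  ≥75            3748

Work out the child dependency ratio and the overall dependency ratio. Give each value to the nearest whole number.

Youth dependency ratio: 19
Total dependency ratio: 60

0–14: 2576 + 2344 + 2021 = 6941
15–64: 4042 + 2999 + 3649 + 4262 + 3973 + 4072 + 3038 + 3487 + 3362 + 2963 = 35847
65+: 10949 + 3748 = 14697
Youth dependency ratio = 6941 / 35847 × 100 = 19
Total dependency ratio = (6941 + 14697) / 35847 × 100 = 21638 / 35847 × 100 = 60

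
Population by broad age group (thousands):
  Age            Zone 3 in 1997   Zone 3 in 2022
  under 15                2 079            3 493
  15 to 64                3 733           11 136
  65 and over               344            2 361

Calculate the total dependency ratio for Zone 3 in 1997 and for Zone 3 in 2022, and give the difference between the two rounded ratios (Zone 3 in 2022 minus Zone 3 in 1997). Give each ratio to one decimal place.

Zone 3 in 1997: (2 079 + 344) / 3 733 × 100 = 2 423 / 3 733 × 100 = 64.9
Zone 3 in 2022: (3 493 + 2 361) / 11 136 × 100 = 5 854 / 11 136 × 100 = 52.6

Zone 3 in 1997: 64.9
Zone 3 in 2022: 52.6
Difference: -12.3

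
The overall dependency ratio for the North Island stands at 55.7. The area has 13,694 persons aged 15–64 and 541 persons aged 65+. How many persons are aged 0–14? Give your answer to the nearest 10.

Total dependency ratio = (youth + elderly) / working-age × 100
55.7 = (Y + 541) / 13,694 × 100
⇒ 7,090

Aged 0–14: 7,090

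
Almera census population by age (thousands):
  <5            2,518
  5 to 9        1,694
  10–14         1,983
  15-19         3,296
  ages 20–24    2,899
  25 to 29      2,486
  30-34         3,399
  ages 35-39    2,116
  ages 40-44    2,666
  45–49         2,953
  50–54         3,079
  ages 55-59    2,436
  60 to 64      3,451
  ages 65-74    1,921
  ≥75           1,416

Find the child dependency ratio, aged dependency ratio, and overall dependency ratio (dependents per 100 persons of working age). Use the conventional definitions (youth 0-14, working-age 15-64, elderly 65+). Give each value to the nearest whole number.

Youth dependency ratio: 22
Old-age dependency ratio: 12
Total dependency ratio: 33

0–14: 2,518 + 1,694 + 1,983 = 6,195
15–64: 3,296 + 2,899 + 2,486 + 3,399 + 2,116 + 2,666 + 2,953 + 3,079 + 2,436 + 3,451 = 28,781
65+: 1,921 + 1,416 = 3,337
Youth dependency ratio = 6,195 / 28,781 × 100 = 22
Old-age dependency ratio = 3,337 / 28,781 × 100 = 12
Total dependency ratio = (6,195 + 3,337) / 28,781 × 100 = 9,532 / 28,781 × 100 = 33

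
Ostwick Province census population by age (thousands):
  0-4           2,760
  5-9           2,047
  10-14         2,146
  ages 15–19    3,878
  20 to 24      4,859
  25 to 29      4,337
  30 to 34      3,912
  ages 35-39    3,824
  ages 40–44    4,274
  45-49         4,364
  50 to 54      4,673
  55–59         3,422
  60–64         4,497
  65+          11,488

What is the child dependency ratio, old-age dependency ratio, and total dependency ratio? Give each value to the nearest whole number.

Youth dependency ratio: 17
Old-age dependency ratio: 27
Total dependency ratio: 44

0–14: 2,760 + 2,047 + 2,146 = 6,953
15–64: 3,878 + 4,859 + 4,337 + 3,912 + 3,824 + 4,274 + 4,364 + 4,673 + 3,422 + 4,497 = 42,040
65+: 11,488
Youth dependency ratio = 6,953 / 42,040 × 100 = 17
Old-age dependency ratio = 11,488 / 42,040 × 100 = 27
Total dependency ratio = (6,953 + 11,488) / 42,040 × 100 = 18,441 / 42,040 × 100 = 44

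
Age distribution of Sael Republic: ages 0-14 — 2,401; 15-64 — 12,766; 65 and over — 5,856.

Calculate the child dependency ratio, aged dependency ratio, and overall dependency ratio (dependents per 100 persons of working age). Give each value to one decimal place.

Youth dependency ratio = 2,401 / 12,766 × 100 = 18.8
Old-age dependency ratio = 5,856 / 12,766 × 100 = 45.9
Total dependency ratio = (2,401 + 5,856) / 12,766 × 100 = 8,257 / 12,766 × 100 = 64.7

Youth dependency ratio: 18.8
Old-age dependency ratio: 45.9
Total dependency ratio: 64.7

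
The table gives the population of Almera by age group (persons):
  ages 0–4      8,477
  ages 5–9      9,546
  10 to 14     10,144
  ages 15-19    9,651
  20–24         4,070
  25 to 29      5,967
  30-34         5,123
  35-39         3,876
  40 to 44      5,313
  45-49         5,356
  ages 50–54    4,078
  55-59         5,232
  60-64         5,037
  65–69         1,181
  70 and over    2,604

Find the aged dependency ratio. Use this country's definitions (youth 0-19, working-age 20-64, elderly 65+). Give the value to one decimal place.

0–19: 8,477 + 9,546 + 10,144 + 9,651 = 37,818
20–64: 4,070 + 5,967 + 5,123 + 3,876 + 5,313 + 5,356 + 4,078 + 5,232 + 5,037 = 44,052
65+: 1,181 + 2,604 = 3,785
Old-age dependency ratio = 3,785 / 44,052 × 100 = 8.6

Old-age dependency ratio: 8.6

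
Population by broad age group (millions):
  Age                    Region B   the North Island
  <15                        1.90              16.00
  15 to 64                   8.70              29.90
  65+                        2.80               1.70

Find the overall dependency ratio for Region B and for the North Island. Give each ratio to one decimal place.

Region B: 54.0
the North Island: 59.2

Region B: (1.90 + 2.80) / 8.70 × 100 = 4.70 / 8.70 × 100 = 54.0
the North Island: (16.00 + 1.70) / 29.90 × 100 = 17.70 / 29.90 × 100 = 59.2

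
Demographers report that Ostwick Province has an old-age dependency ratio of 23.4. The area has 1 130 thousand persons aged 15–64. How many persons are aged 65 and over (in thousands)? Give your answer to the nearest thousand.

Aged 65 and over: 264

Old-age dependency ratio = elderly / working-age × 100
23.4 = E / 1 130 × 100
⇒ 264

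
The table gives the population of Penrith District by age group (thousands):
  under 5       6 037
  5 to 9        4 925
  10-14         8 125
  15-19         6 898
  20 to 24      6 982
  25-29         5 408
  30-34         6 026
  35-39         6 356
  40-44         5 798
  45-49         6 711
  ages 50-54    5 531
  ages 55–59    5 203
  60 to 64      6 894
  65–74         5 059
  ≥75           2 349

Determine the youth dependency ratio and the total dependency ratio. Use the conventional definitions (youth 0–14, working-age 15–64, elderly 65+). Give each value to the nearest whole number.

Youth dependency ratio: 31
Total dependency ratio: 43

0–14: 6 037 + 4 925 + 8 125 = 19 087
15–64: 6 898 + 6 982 + 5 408 + 6 026 + 6 356 + 5 798 + 6 711 + 5 531 + 5 203 + 6 894 = 61 807
65+: 5 059 + 2 349 = 7 408
Youth dependency ratio = 19 087 / 61 807 × 100 = 31
Total dependency ratio = (19 087 + 7 408) / 61 807 × 100 = 26 495 / 61 807 × 100 = 43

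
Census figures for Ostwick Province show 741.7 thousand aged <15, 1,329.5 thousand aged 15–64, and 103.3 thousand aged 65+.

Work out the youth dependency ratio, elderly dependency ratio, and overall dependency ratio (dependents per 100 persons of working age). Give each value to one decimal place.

Youth dependency ratio = 741.7 / 1,329.5 × 100 = 55.8
Old-age dependency ratio = 103.3 / 1,329.5 × 100 = 7.8
Total dependency ratio = (741.7 + 103.3) / 1,329.5 × 100 = 845.0 / 1,329.5 × 100 = 63.6

Youth dependency ratio: 55.8
Old-age dependency ratio: 7.8
Total dependency ratio: 63.6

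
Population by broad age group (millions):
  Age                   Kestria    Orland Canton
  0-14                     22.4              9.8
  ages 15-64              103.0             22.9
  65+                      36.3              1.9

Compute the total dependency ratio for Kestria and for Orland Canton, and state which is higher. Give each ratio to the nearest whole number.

Kestria: 57
Orland Canton: 51
Higher: Kestria

Kestria: (22.4 + 36.3) / 103.0 × 100 = 58.7 / 103.0 × 100 = 57
Orland Canton: (9.8 + 1.9) / 22.9 × 100 = 11.7 / 22.9 × 100 = 51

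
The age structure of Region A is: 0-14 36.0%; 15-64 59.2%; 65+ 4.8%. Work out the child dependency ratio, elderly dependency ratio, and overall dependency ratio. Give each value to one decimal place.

Youth dependency ratio = 36.0 / 59.2 × 100 = 60.8
Old-age dependency ratio = 4.8 / 59.2 × 100 = 8.1
Total dependency ratio = (36.0 + 4.8) / 59.2 × 100 = 40.8 / 59.2 × 100 = 68.9

Youth dependency ratio: 60.8
Old-age dependency ratio: 8.1
Total dependency ratio: 68.9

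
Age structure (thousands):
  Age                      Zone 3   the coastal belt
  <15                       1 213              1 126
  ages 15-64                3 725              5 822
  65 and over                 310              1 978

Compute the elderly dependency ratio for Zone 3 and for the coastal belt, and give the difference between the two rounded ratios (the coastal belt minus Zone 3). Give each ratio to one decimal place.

Zone 3: 310 / 3 725 × 100 = 8.3
the coastal belt: 1 978 / 5 822 × 100 = 34.0

Zone 3: 8.3
the coastal belt: 34.0
Difference: +25.7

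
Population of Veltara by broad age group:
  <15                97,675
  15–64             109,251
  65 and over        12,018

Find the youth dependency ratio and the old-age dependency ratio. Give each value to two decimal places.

Youth dependency ratio: 89.40
Old-age dependency ratio: 11.00

Youth dependency ratio = 97,675 / 109,251 × 100 = 89.40
Old-age dependency ratio = 12,018 / 109,251 × 100 = 11.00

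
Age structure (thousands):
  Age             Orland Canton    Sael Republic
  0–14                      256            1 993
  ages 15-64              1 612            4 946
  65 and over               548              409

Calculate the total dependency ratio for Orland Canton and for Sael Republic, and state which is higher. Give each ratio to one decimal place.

Orland Canton: 49.9
Sael Republic: 48.6
Higher: Orland Canton

Orland Canton: (256 + 548) / 1 612 × 100 = 804 / 1 612 × 100 = 49.9
Sael Republic: (1 993 + 409) / 4 946 × 100 = 2 402 / 4 946 × 100 = 48.6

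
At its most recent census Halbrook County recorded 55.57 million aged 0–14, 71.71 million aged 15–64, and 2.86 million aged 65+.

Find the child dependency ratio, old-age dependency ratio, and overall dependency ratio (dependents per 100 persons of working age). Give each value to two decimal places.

Youth dependency ratio = 55.57 / 71.71 × 100 = 77.49
Old-age dependency ratio = 2.86 / 71.71 × 100 = 3.99
Total dependency ratio = (55.57 + 2.86) / 71.71 × 100 = 58.43 / 71.71 × 100 = 81.48

Youth dependency ratio: 77.49
Old-age dependency ratio: 3.99
Total dependency ratio: 81.48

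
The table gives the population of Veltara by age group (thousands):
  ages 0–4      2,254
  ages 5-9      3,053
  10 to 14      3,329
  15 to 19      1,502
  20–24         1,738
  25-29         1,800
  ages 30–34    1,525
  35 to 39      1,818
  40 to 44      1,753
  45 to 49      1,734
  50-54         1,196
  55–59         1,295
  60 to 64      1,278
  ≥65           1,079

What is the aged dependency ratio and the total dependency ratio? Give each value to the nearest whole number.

Old-age dependency ratio: 7
Total dependency ratio: 62

0–14: 2,254 + 3,053 + 3,329 = 8,636
15–64: 1,502 + 1,738 + 1,800 + 1,525 + 1,818 + 1,753 + 1,734 + 1,196 + 1,295 + 1,278 = 15,639
65+: 1,079
Old-age dependency ratio = 1,079 / 15,639 × 100 = 7
Total dependency ratio = (8,636 + 1,079) / 15,639 × 100 = 9,715 / 15,639 × 100 = 62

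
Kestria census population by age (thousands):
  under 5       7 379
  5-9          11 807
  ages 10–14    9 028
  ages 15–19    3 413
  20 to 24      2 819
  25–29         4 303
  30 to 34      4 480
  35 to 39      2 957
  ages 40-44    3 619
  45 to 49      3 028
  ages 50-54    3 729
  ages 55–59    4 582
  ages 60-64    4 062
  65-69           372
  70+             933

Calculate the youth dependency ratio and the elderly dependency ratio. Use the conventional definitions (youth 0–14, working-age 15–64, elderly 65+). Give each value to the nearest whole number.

Youth dependency ratio: 76
Old-age dependency ratio: 4

0–14: 7 379 + 11 807 + 9 028 = 28 214
15–64: 3 413 + 2 819 + 4 303 + 4 480 + 2 957 + 3 619 + 3 028 + 3 729 + 4 582 + 4 062 = 36 992
65+: 372 + 933 = 1 305
Youth dependency ratio = 28 214 / 36 992 × 100 = 76
Old-age dependency ratio = 1 305 / 36 992 × 100 = 4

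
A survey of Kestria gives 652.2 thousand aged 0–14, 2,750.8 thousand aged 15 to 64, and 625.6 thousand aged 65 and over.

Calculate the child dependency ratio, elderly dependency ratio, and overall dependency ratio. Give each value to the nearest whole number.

Youth dependency ratio = 652.2 / 2,750.8 × 100 = 24
Old-age dependency ratio = 625.6 / 2,750.8 × 100 = 23
Total dependency ratio = (652.2 + 625.6) / 2,750.8 × 100 = 1,277.8 / 2,750.8 × 100 = 46

Youth dependency ratio: 24
Old-age dependency ratio: 23
Total dependency ratio: 46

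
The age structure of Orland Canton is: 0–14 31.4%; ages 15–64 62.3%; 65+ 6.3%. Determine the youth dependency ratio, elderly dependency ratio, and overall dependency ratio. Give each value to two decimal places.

Youth dependency ratio: 50.40
Old-age dependency ratio: 10.11
Total dependency ratio: 60.51

Youth dependency ratio = 31.4 / 62.3 × 100 = 50.40
Old-age dependency ratio = 6.3 / 62.3 × 100 = 10.11
Total dependency ratio = (31.4 + 6.3) / 62.3 × 100 = 37.7 / 62.3 × 100 = 60.51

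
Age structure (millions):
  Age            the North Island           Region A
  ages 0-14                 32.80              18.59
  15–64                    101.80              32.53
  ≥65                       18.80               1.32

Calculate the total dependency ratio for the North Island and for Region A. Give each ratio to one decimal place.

the North Island: (32.80 + 18.80) / 101.80 × 100 = 51.60 / 101.80 × 100 = 50.7
Region A: (18.59 + 1.32) / 32.53 × 100 = 19.91 / 32.53 × 100 = 61.2

the North Island: 50.7
Region A: 61.2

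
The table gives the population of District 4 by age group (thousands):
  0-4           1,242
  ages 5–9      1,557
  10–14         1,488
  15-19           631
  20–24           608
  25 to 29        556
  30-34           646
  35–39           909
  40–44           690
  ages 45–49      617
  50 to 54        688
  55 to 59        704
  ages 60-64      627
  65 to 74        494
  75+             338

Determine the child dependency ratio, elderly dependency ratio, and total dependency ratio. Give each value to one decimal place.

Youth dependency ratio: 64.2
Old-age dependency ratio: 12.5
Total dependency ratio: 76.7

0–14: 1,242 + 1,557 + 1,488 = 4,287
15–64: 631 + 608 + 556 + 646 + 909 + 690 + 617 + 688 + 704 + 627 = 6,676
65+: 494 + 338 = 832
Youth dependency ratio = 4,287 / 6,676 × 100 = 64.2
Old-age dependency ratio = 832 / 6,676 × 100 = 12.5
Total dependency ratio = (4,287 + 832) / 6,676 × 100 = 5,119 / 6,676 × 100 = 76.7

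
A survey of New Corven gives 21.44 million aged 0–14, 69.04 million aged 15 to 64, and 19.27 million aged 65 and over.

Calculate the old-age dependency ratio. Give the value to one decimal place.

Old-age dependency ratio = 19.27 / 69.04 × 100 = 27.9

Old-age dependency ratio: 27.9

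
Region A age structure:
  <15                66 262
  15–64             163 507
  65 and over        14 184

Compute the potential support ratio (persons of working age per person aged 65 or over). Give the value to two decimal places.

Potential support ratio = 163 507 / 14 184 = 11.53

Potential support ratio: 11.53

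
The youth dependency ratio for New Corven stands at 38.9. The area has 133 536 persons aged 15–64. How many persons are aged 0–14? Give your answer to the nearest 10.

Youth dependency ratio = youth / working-age × 100
38.9 = Y / 133 536 × 100
⇒ 51 950

Aged 0–14: 51 950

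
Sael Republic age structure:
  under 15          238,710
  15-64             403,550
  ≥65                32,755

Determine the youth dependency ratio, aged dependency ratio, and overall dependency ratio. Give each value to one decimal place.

Youth dependency ratio: 59.2
Old-age dependency ratio: 8.1
Total dependency ratio: 67.3

Youth dependency ratio = 238,710 / 403,550 × 100 = 59.2
Old-age dependency ratio = 32,755 / 403,550 × 100 = 8.1
Total dependency ratio = (238,710 + 32,755) / 403,550 × 100 = 271,465 / 403,550 × 100 = 67.3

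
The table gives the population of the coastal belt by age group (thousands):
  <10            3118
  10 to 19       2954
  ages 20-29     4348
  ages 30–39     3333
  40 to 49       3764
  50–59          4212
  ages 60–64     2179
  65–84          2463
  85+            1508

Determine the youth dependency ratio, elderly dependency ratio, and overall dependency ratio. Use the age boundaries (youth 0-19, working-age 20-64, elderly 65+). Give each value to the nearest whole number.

0–19: 3118 + 2954 = 6072
20–64: 4348 + 3333 + 3764 + 4212 + 2179 = 17836
65+: 2463 + 1508 = 3971
Youth dependency ratio = 6072 / 17836 × 100 = 34
Old-age dependency ratio = 3971 / 17836 × 100 = 22
Total dependency ratio = (6072 + 3971) / 17836 × 100 = 10043 / 17836 × 100 = 56

Youth dependency ratio: 34
Old-age dependency ratio: 22
Total dependency ratio: 56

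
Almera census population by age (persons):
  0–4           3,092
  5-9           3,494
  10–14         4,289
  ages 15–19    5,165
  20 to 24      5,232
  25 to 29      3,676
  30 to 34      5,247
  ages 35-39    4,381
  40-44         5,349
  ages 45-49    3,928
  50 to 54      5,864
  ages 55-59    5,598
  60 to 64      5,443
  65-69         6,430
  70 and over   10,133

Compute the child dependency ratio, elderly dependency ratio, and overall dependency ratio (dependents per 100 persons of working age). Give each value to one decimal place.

0–14: 3,092 + 3,494 + 4,289 = 10,875
15–64: 5,165 + 5,232 + 3,676 + 5,247 + 4,381 + 5,349 + 3,928 + 5,864 + 5,598 + 5,443 = 49,883
65+: 6,430 + 10,133 = 16,563
Youth dependency ratio = 10,875 / 49,883 × 100 = 21.8
Old-age dependency ratio = 16,563 / 49,883 × 100 = 33.2
Total dependency ratio = (10,875 + 16,563) / 49,883 × 100 = 27,438 / 49,883 × 100 = 55.0

Youth dependency ratio: 21.8
Old-age dependency ratio: 33.2
Total dependency ratio: 55.0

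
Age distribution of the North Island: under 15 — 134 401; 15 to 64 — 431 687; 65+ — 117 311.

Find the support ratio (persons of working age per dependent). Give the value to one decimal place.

Support ratio: 1.7

Support ratio = 431 687 / (134 401 + 117 311) = 431 687 / 251 712 = 1.7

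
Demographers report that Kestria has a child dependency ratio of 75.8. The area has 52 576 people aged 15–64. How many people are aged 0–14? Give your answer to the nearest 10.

Aged 0–14: 39 850

Youth dependency ratio = youth / working-age × 100
75.8 = Y / 52 576 × 100
⇒ 39 850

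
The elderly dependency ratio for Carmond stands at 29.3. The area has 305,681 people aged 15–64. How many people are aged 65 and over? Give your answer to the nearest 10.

Old-age dependency ratio = elderly / working-age × 100
29.3 = E / 305,681 × 100
⇒ 89,560

Aged 65 and over: 89,560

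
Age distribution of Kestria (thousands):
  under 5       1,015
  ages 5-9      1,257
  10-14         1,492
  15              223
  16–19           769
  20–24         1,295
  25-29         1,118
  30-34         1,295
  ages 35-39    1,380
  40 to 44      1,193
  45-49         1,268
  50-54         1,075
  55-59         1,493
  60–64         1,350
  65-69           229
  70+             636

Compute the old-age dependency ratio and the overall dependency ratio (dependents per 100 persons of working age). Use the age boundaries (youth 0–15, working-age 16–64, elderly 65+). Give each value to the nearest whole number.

0–15: 1,015 + 1,257 + 1,492 + 223 = 3,987
16–64: 769 + 1,295 + 1,118 + 1,295 + 1,380 + 1,193 + 1,268 + 1,075 + 1,493 + 1,350 = 12,236
65+: 229 + 636 = 865
Old-age dependency ratio = 865 / 12,236 × 100 = 7
Total dependency ratio = (3,987 + 865) / 12,236 × 100 = 4,852 / 12,236 × 100 = 40

Old-age dependency ratio: 7
Total dependency ratio: 40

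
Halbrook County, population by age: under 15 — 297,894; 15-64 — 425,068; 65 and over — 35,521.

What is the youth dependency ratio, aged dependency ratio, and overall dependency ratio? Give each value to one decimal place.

Youth dependency ratio = 297,894 / 425,068 × 100 = 70.1
Old-age dependency ratio = 35,521 / 425,068 × 100 = 8.4
Total dependency ratio = (297,894 + 35,521) / 425,068 × 100 = 333,415 / 425,068 × 100 = 78.4

Youth dependency ratio: 70.1
Old-age dependency ratio: 8.4
Total dependency ratio: 78.4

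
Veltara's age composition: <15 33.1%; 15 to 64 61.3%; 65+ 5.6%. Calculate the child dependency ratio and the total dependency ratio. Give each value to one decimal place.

Youth dependency ratio = 33.1 / 61.3 × 100 = 54.0
Total dependency ratio = (33.1 + 5.6) / 61.3 × 100 = 38.7 / 61.3 × 100 = 63.1

Youth dependency ratio: 54.0
Total dependency ratio: 63.1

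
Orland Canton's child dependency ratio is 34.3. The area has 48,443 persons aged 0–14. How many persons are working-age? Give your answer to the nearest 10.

Youth dependency ratio = youth / working-age × 100
34.3 = 48,443 / W × 100
⇒ 141,230

Working-age: 141,230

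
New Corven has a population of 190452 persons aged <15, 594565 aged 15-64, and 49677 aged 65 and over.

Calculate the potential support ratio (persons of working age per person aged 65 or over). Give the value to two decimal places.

Potential support ratio = 594565 / 49677 = 11.97

Potential support ratio: 11.97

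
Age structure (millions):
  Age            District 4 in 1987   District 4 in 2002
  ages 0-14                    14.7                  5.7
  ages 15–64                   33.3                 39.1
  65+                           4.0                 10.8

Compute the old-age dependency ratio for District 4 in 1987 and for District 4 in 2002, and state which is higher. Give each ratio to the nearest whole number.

District 4 in 1987: 4.0 / 33.3 × 100 = 12
District 4 in 2002: 10.8 / 39.1 × 100 = 28

District 4 in 1987: 12
District 4 in 2002: 28
Higher: District 4 in 2002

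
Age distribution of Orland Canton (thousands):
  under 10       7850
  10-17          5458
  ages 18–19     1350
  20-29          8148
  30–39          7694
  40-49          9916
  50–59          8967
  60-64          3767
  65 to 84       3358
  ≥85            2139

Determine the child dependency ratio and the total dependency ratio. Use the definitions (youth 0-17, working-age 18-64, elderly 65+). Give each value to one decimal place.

Youth dependency ratio: 33.4
Total dependency ratio: 47.2

0–17: 7850 + 5458 = 13308
18–64: 1350 + 8148 + 7694 + 9916 + 8967 + 3767 = 39842
65+: 3358 + 2139 = 5497
Youth dependency ratio = 13308 / 39842 × 100 = 33.4
Total dependency ratio = (13308 + 5497) / 39842 × 100 = 18805 / 39842 × 100 = 47.2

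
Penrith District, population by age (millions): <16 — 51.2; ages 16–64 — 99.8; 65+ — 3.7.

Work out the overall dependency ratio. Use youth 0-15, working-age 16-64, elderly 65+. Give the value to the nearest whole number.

Total dependency ratio: 55

Total dependency ratio = (51.2 + 3.7) / 99.8 × 100 = 54.9 / 99.8 × 100 = 55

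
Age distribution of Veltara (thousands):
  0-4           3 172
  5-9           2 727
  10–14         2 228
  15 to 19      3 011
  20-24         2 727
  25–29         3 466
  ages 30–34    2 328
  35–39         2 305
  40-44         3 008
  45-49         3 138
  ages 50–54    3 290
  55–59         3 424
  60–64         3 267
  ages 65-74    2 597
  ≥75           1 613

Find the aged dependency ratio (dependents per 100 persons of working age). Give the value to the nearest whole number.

0–14: 3 172 + 2 727 + 2 228 = 8 127
15–64: 3 011 + 2 727 + 3 466 + 2 328 + 2 305 + 3 008 + 3 138 + 3 290 + 3 424 + 3 267 = 29 964
65+: 2 597 + 1 613 = 4 210
Old-age dependency ratio = 4 210 / 29 964 × 100 = 14

Old-age dependency ratio: 14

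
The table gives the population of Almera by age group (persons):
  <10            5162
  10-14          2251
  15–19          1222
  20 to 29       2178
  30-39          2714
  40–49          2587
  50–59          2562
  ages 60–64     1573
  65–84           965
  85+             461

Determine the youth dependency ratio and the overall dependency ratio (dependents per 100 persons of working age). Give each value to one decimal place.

Youth dependency ratio: 57.8
Total dependency ratio: 68.9

0–14: 5162 + 2251 = 7413
15–64: 1222 + 2178 + 2714 + 2587 + 2562 + 1573 = 12836
65+: 965 + 461 = 1426
Youth dependency ratio = 7413 / 12836 × 100 = 57.8
Total dependency ratio = (7413 + 1426) / 12836 × 100 = 8839 / 12836 × 100 = 68.9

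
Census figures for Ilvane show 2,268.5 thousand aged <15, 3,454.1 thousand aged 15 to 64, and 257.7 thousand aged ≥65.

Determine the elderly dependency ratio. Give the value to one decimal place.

Old-age dependency ratio = 257.7 / 3,454.1 × 100 = 7.5

Old-age dependency ratio: 7.5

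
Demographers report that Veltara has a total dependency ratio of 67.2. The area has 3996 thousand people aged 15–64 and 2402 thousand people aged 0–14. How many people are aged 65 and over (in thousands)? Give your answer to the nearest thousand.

Aged 65 and over: 283

Total dependency ratio = (youth + elderly) / working-age × 100
67.2 = (2402 + E) / 3996 × 100
⇒ 283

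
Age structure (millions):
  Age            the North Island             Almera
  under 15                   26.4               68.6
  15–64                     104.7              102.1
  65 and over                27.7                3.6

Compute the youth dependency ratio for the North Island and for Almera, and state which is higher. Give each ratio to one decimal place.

the North Island: 26.4 / 104.7 × 100 = 25.2
Almera: 68.6 / 102.1 × 100 = 67.2

the North Island: 25.2
Almera: 67.2
Higher: Almera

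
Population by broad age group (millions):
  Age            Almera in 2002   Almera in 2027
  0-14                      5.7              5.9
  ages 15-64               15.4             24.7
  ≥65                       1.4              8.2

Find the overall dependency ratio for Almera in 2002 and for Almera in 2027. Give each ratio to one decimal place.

Almera in 2002: 46.1
Almera in 2027: 57.1

Almera in 2002: (5.7 + 1.4) / 15.4 × 100 = 7.1 / 15.4 × 100 = 46.1
Almera in 2027: (5.9 + 8.2) / 24.7 × 100 = 14.1 / 24.7 × 100 = 57.1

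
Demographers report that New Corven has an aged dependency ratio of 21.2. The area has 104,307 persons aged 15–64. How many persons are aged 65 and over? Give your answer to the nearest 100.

Old-age dependency ratio = elderly / working-age × 100
21.2 = E / 104,307 × 100
⇒ 22,100

Aged 65 and over: 22,100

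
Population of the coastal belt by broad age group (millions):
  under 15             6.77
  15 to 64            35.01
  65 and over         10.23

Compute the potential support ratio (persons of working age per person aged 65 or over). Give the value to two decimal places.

Potential support ratio = 35.01 / 10.23 = 3.42

Potential support ratio: 3.42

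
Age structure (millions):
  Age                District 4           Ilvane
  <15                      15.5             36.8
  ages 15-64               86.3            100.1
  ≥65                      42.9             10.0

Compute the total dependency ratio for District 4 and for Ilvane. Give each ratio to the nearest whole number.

District 4: (15.5 + 42.9) / 86.3 × 100 = 58.4 / 86.3 × 100 = 68
Ilvane: (36.8 + 10.0) / 100.1 × 100 = 46.8 / 100.1 × 100 = 47

District 4: 68
Ilvane: 47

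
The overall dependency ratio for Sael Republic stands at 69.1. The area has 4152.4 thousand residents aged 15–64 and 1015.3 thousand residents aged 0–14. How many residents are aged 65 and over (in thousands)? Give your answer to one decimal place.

Total dependency ratio = (youth + elderly) / working-age × 100
69.1 = (1015.3 + E) / 4152.4 × 100
⇒ 1854.0

Aged 65 and over: 1854.0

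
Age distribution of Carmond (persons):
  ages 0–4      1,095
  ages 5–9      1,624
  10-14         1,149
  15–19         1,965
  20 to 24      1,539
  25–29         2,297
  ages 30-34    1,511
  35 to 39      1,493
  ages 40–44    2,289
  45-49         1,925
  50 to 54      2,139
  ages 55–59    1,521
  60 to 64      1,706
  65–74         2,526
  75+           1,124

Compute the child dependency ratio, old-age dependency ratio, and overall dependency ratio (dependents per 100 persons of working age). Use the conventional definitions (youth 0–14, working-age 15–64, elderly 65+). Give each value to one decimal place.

0–14: 1,095 + 1,624 + 1,149 = 3,868
15–64: 1,965 + 1,539 + 2,297 + 1,511 + 1,493 + 2,289 + 1,925 + 2,139 + 1,521 + 1,706 = 18,385
65+: 2,526 + 1,124 = 3,650
Youth dependency ratio = 3,868 / 18,385 × 100 = 21.0
Old-age dependency ratio = 3,650 / 18,385 × 100 = 19.9
Total dependency ratio = (3,868 + 3,650) / 18,385 × 100 = 7,518 / 18,385 × 100 = 40.9

Youth dependency ratio: 21.0
Old-age dependency ratio: 19.9
Total dependency ratio: 40.9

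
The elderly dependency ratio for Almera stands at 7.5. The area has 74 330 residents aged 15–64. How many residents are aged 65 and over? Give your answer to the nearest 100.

Aged 65 and over: 5 600

Old-age dependency ratio = elderly / working-age × 100
7.5 = E / 74 330 × 100
⇒ 5 600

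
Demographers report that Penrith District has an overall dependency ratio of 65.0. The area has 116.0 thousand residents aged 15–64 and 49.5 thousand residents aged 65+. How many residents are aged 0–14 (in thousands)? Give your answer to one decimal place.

Aged 0–14: 25.9

Total dependency ratio = (youth + elderly) / working-age × 100
65.0 = (Y + 49.5) / 116.0 × 100
⇒ 25.9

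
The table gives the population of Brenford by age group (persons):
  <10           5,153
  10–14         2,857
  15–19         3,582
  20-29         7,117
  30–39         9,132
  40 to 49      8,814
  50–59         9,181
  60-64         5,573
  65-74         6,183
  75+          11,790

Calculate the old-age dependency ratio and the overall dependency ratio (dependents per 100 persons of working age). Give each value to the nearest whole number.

0–14: 5,153 + 2,857 = 8,010
15–64: 3,582 + 7,117 + 9,132 + 8,814 + 9,181 + 5,573 = 43,399
65+: 6,183 + 11,790 = 17,973
Old-age dependency ratio = 17,973 / 43,399 × 100 = 41
Total dependency ratio = (8,010 + 17,973) / 43,399 × 100 = 25,983 / 43,399 × 100 = 60

Old-age dependency ratio: 41
Total dependency ratio: 60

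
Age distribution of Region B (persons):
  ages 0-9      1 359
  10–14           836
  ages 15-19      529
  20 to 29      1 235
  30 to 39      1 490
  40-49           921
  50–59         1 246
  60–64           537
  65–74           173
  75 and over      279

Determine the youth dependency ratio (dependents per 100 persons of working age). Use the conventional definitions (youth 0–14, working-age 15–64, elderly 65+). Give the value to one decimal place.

0–14: 1 359 + 836 = 2 195
15–64: 529 + 1 235 + 1 490 + 921 + 1 246 + 537 = 5 958
65+: 173 + 279 = 452
Youth dependency ratio = 2 195 / 5 958 × 100 = 36.8

Youth dependency ratio: 36.8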